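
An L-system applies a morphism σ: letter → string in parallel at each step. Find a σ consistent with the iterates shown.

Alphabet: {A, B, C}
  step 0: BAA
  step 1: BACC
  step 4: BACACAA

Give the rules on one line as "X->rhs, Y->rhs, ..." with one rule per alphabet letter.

A->C, B->BA, C->A

  step 0 ⇒ step 1: BAA ⇒ BA·C·C
    A ↦ C
    B ↦ BA
    C ↦ A  (constrained at step 1)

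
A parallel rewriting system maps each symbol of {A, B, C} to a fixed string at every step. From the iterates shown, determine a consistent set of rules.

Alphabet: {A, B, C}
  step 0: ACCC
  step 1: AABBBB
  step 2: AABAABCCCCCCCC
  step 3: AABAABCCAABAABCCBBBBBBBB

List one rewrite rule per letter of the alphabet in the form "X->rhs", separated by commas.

  step 2 ⇒ step 3: AABAABCCCCCCCC ⇒ AAB·AAB·CC·AAB·AAB·CC·B·B·B·B·B·B·B·B
    A ↦ AAB
    B ↦ CC
    C ↦ B

A->AAB, B->CC, C->B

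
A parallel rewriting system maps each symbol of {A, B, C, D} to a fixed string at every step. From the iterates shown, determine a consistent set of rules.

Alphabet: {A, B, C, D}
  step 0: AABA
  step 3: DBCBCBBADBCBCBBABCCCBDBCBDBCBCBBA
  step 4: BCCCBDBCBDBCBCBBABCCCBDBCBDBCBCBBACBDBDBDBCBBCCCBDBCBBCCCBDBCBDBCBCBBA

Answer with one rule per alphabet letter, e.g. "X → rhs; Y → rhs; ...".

  step 3 ⇒ step 4: DBCBCBBADBCBCBBABCCCBDBCBDBCBCBBA ⇒ BCC·CB·DB·CB·DB·CB·CB·BA·BCC·CB·DB·CB·DB·CB·CB·BA·CB·DB·DB·DB·CB·BCC·CB·DB·CB·BCC·CB·DB·CB·DB·CB·CB·BA
    A ↦ BA
    B ↦ CB
    C ↦ DB
    D ↦ BCC

A->BA, B->CB, C->DB, D->BCC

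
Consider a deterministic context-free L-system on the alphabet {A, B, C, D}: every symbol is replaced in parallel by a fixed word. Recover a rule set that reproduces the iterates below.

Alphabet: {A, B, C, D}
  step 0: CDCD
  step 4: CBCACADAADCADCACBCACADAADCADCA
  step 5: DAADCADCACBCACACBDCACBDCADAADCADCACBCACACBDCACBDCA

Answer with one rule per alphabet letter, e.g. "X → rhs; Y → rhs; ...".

  step 4 ⇒ step 5: CBCACADAADCADCACBCACADAADCADCA ⇒ D·AA·D·CA·D·CA·CB·CA·CA·CB·D·CA·CB·D·CA·D·AA·D·CA·D·CA·CB·CA·CA·CB·D·CA·CB·D·CA
    A ↦ CA
    B ↦ AA
    C ↦ D
    D ↦ CB

A->CA, B->AA, C->D, D->CB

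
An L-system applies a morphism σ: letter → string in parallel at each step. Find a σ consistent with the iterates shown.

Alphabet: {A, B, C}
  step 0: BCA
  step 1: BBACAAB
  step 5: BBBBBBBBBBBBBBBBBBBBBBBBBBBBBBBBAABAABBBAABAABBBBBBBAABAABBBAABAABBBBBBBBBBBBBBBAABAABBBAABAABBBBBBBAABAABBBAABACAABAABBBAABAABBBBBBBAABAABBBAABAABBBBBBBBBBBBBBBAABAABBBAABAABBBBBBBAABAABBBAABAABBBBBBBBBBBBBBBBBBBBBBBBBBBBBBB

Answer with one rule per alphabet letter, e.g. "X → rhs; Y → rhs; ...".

A->AAB, B->BB, C->AC

  step 0 ⇒ step 1: BCA ⇒ BB·AC·AAB
    A ↦ AAB
    B ↦ BB
    C ↦ AC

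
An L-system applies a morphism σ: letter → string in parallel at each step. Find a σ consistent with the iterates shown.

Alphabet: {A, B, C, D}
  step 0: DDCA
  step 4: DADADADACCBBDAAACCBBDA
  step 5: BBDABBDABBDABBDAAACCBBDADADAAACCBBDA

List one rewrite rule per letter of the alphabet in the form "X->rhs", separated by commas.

  step 4 ⇒ step 5: DADADADACCBBDAAACCBBDA ⇒ BB·DA·BB·DA·BB·DA·BB·DA·A·A·C·C·BB·DA·DA·DA·A·A·C·C·BB·DA
    A ↦ DA
    B ↦ C
    C ↦ A
    D ↦ BB

A->DA, B->C, C->A, D->BB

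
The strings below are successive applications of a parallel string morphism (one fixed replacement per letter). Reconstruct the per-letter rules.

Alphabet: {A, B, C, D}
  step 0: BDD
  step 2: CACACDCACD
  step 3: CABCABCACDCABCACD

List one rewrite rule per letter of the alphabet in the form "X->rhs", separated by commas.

A->B, B->C, C->CA, D->CD

  step 2 ⇒ step 3: CACACDCACD ⇒ CA·B·CA·B·CA·CD·CA·B·CA·CD
    A ↦ B
    C ↦ CA
    D ↦ CD
    B ↦ C  (constrained at step 0)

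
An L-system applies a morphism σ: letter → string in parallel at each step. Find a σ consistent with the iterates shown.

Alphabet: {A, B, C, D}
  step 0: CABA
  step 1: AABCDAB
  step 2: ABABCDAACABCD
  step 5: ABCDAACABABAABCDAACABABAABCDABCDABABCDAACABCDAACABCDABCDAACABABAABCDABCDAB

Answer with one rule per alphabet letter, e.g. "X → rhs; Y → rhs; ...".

A->AB, B->CD, C->A, D->AC

  step 1 ⇒ step 2: AABCDAB ⇒ AB·AB·CD·A·AC·AB·CD
    A ↦ AB
    B ↦ CD
    C ↦ A
    D ↦ AC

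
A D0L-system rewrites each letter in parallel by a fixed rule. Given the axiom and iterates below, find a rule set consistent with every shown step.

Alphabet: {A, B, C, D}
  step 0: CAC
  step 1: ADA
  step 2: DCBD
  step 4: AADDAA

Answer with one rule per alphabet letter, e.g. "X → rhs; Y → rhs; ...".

  step 1 ⇒ step 2: ADA ⇒ D·CB·D
    A ↦ D
    D ↦ CB
    B ↦ A  (constrained at step 2)
  step 0 ⇒ step 1: CAC ⇒ A·D·A
    C ↦ A

A->D, B->A, C->A, D->CB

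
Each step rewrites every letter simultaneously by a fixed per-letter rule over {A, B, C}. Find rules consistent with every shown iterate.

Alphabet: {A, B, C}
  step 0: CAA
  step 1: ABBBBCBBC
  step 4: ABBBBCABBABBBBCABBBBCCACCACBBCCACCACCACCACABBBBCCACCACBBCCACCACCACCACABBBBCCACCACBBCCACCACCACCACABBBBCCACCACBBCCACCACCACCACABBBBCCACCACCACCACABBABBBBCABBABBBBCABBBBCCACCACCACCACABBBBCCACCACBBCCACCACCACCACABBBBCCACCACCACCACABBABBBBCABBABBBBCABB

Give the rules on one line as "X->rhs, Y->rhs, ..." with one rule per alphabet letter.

A->BBC, B->CAC, C->ABB

  step 0 ⇒ step 1: CAA ⇒ ABB·BBC·BBC
    A ↦ BBC
    C ↦ ABB
    B ↦ CAC  (constrained at step 1)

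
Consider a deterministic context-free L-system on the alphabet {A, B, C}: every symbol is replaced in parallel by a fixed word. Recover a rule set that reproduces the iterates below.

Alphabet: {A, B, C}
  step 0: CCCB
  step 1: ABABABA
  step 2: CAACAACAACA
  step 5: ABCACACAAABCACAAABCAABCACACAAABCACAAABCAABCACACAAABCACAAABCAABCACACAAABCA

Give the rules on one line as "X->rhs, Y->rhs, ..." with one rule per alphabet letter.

  step 1 ⇒ step 2: ABABABA ⇒ CA·A·CA·A·CA·A·CA
    A ↦ CA
    B ↦ A
  step 0 ⇒ step 1: CCCB ⇒ AB·AB·AB·A
    C ↦ AB

A->CA, B->A, C->AB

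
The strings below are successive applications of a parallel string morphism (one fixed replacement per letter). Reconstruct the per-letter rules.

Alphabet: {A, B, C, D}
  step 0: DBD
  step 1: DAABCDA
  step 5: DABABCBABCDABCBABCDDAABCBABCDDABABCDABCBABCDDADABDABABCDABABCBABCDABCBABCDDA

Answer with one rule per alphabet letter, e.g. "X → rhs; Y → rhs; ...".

A->B, B->ABC, C->D, D->DA

  step 0 ⇒ step 1: DBD ⇒ DA·ABC·DA
    B ↦ ABC
    D ↦ DA
    A ↦ B  (constrained at step 1)
    C ↦ D  (constrained at step 1)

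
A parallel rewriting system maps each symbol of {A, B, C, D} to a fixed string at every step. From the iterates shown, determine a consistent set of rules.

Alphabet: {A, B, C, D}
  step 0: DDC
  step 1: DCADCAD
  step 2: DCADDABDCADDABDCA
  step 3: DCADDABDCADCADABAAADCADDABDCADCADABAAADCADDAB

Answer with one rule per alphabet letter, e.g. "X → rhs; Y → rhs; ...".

A->DAB, B->AAA, C->D, D->DCA

  step 2 ⇒ step 3: DCADDABDCADDABDCA ⇒ DCA·D·DAB·DCA·DCA·DAB·AAA·DCA·D·DAB·DCA·DCA·DAB·AAA·DCA·D·DAB
    A ↦ DAB
    B ↦ AAA
    C ↦ D
    D ↦ DCA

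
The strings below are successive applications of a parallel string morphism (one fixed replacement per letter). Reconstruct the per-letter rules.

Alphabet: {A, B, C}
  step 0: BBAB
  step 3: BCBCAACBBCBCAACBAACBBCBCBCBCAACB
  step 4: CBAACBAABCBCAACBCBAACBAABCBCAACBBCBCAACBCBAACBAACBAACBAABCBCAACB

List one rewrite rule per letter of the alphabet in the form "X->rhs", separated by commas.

  step 3 ⇒ step 4: BCBCAACBBCBCAACBAACBBCBCBCBCAACB ⇒ CB·AA·CB·AA·BC·BC·AA·CB·CB·AA·CB·AA·BC·BC·AA·CB·BC·BC·AA·CB·CB·AA·CB·AA·CB·AA·CB·AA·BC·BC·AA·CB
    A ↦ BC
    B ↦ CB
    C ↦ AA

A->BC, B->CB, C->AA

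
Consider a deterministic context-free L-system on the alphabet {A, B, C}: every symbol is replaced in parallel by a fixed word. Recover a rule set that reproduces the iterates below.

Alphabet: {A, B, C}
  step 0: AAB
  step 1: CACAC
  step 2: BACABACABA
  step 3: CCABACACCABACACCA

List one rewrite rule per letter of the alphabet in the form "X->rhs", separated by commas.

A->CA, B->C, C->BA

  step 2 ⇒ step 3: BACABACABA ⇒ C·CA·BA·CA·C·CA·BA·CA·C·CA
    A ↦ CA
    B ↦ C
    C ↦ BA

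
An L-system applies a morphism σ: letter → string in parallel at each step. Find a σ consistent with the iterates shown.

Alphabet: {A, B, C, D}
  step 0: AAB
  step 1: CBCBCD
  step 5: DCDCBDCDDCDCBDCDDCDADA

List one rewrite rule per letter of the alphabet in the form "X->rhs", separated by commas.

A->CB, B->CD, C->D, D->A

  step 0 ⇒ step 1: AAB ⇒ CB·CB·CD
    A ↦ CB
    B ↦ CD
    C ↦ D  (constrained at step 1)
    D ↦ A  (constrained at step 1)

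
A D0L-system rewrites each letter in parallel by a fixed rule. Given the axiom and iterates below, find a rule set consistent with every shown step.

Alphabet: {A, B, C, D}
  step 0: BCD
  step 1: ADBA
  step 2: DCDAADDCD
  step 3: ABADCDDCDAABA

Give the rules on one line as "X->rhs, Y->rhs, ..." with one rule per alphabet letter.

  step 2 ⇒ step 3: DCDAADDCD ⇒ A·B·A·DCD·DCD·A·A·B·A
    A ↦ DCD
    C ↦ B
    D ↦ A
  step 0 ⇒ step 1: BCD ⇒ AD·B·A
    B ↦ AD

A->DCD, B->AD, C->B, D->A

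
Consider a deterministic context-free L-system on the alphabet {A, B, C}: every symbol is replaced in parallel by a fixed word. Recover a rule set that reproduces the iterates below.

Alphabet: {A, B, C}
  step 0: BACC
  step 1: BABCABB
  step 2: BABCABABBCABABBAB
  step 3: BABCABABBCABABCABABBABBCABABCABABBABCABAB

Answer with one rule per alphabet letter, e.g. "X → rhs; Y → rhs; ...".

A->CA, B->BAB, C->B

  step 2 ⇒ step 3: BABCABABBCABABBAB ⇒ BAB·CA·BAB·B·CA·BAB·CA·BAB·BAB·B·CA·BAB·CA·BAB·BAB·CA·BAB
    A ↦ CA
    B ↦ BAB
    C ↦ B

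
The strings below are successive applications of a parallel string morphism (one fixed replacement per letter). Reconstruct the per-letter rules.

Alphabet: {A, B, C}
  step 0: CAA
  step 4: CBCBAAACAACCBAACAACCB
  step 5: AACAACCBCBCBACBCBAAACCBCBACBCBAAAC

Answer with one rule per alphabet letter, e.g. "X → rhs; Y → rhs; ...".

  step 4 ⇒ step 5: CBCBAAACAACCBAACAACCB ⇒ A·AC·A·AC·CB·CB·CB·A·CB·CB·A·A·AC·CB·CB·A·CB·CB·A·A·AC
    A ↦ CB
    B ↦ AC
    C ↦ A

A->CB, B->AC, C->A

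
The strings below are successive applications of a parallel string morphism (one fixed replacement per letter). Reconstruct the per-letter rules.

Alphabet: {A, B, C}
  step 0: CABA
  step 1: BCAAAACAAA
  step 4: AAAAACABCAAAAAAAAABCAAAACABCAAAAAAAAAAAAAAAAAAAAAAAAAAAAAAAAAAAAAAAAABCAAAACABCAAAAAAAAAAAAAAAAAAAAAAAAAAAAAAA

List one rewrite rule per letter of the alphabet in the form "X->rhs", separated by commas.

A->AA, B->ACA, C->BCA

  step 0 ⇒ step 1: CABA ⇒ BCA·AA·ACA·AA
    A ↦ AA
    B ↦ ACA
    C ↦ BCA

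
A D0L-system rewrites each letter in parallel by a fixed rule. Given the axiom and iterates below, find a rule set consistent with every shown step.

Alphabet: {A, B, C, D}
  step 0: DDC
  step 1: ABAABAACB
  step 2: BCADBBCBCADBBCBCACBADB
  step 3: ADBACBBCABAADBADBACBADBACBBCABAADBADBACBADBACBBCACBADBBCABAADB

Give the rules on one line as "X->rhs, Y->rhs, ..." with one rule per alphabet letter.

A->BC, B->ADB, C->ACB, D->ABA

  step 2 ⇒ step 3: BCADBBCBCADBBCBCACBADB ⇒ ADB·ACB·BC·ABA·ADB·ADB·ACB·ADB·ACB·BC·ABA·ADB·ADB·ACB·ADB·ACB·BC·ACB·ADB·BC·ABA·ADB
    A ↦ BC
    B ↦ ADB
    C ↦ ACB
    D ↦ ABA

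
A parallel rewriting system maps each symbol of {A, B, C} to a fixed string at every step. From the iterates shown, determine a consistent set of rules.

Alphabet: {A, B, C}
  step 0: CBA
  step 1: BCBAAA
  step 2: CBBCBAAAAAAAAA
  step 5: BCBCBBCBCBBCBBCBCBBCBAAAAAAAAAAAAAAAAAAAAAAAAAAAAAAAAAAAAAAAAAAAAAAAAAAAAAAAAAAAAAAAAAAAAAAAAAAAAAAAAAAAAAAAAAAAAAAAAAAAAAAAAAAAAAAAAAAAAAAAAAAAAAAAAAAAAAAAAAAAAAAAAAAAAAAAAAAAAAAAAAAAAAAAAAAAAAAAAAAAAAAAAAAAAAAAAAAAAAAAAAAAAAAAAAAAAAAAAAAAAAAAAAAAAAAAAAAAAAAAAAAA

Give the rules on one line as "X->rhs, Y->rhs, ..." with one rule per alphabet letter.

A->AAA, B->CB, C->B

  step 1 ⇒ step 2: BCBAAA ⇒ CB·B·CB·AAA·AAA·AAA
    A ↦ AAA
    B ↦ CB
    C ↦ B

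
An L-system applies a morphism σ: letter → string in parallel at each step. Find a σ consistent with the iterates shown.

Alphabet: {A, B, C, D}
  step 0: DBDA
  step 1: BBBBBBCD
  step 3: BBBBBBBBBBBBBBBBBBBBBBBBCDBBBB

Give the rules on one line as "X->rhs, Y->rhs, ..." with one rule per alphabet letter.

A->CD, B->BB, C->A, D->BB

  step 0 ⇒ step 1: DBDA ⇒ BB·BB·BB·CD
    A ↦ CD
    B ↦ BB
    D ↦ BB
    C ↦ A  (constrained at step 1)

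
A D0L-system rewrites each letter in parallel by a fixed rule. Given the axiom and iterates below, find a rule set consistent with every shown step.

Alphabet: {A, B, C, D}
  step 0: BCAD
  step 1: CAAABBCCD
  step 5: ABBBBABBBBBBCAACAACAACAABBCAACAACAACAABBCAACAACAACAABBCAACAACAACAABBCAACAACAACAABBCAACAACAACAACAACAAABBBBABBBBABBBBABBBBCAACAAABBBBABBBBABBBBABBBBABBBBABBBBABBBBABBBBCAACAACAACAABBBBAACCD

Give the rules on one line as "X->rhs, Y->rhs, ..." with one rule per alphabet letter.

A->BB, B->CAA, C->A, D->CCD

  step 0 ⇒ step 1: BCAD ⇒ CAA·A·BB·CCD
    A ↦ BB
    B ↦ CAA
    C ↦ A
    D ↦ CCD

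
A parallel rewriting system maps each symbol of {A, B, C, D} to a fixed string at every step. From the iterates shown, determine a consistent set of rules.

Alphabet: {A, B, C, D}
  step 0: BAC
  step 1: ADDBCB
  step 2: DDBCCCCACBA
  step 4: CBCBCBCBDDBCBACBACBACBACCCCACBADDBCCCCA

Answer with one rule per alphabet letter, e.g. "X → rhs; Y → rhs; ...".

  step 1 ⇒ step 2: ADDBCB ⇒ DDB·CC·CC·A·CB·A
    A ↦ DDB
    B ↦ A
    C ↦ CB
    D ↦ CC

A->DDB, B->A, C->CB, D->CC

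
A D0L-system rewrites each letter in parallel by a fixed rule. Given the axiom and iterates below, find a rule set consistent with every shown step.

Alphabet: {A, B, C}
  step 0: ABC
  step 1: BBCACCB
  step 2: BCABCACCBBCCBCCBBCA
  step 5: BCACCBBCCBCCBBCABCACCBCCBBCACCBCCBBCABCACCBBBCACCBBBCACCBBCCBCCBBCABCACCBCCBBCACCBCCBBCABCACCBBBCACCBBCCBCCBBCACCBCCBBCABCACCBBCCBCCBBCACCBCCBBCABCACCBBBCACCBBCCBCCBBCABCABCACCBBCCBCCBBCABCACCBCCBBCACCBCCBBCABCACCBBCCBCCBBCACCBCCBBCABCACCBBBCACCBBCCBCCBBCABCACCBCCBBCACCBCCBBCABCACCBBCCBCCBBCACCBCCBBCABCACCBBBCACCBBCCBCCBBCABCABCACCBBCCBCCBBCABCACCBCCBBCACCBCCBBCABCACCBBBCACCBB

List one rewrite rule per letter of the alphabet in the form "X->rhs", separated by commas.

  step 1 ⇒ step 2: BBCACCB ⇒ BCA·BCA·CCB·B·CCB·CCB·BCA
    A ↦ B
    B ↦ BCA
    C ↦ CCB

A->B, B->BCA, C->CCB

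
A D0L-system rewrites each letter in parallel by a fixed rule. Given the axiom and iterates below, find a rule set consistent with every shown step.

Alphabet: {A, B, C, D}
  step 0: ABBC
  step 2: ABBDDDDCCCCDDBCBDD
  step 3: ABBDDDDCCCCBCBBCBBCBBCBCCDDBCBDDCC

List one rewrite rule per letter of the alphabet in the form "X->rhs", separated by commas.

  step 2 ⇒ step 3: ABBDDDDCCCCDDBCBDD ⇒ ABB·DD·DD·C·C·C·C·BCB·BCB·BCB·BCB·C·C·DD·BCB·DD·C·C
    A ↦ ABB
    B ↦ DD
    C ↦ BCB
    D ↦ C

A->ABB, B->DD, C->BCB, D->C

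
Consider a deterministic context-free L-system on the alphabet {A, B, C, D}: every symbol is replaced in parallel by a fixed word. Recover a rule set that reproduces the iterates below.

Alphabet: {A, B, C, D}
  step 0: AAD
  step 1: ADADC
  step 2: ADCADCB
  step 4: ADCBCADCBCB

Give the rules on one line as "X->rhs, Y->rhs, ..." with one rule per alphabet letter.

A->AD, B->C, C->B, D->C

  step 1 ⇒ step 2: ADADC ⇒ AD·C·AD·C·B
    A ↦ AD
    C ↦ B
    D ↦ C
    B ↦ C  (constrained at step 2)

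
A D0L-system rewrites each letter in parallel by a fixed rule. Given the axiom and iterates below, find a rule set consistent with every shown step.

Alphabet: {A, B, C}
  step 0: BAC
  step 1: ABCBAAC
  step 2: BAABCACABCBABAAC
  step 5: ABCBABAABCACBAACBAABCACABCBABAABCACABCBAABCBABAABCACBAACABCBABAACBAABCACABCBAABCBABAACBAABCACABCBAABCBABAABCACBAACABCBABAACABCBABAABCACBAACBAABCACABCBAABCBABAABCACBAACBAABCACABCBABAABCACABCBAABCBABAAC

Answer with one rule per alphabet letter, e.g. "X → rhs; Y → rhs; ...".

  step 1 ⇒ step 2: ABCBAAC ⇒ BA·ABC·AC·ABC·BA·BA·AC
    A ↦ BA
    B ↦ ABC
    C ↦ AC

A->BA, B->ABC, C->AC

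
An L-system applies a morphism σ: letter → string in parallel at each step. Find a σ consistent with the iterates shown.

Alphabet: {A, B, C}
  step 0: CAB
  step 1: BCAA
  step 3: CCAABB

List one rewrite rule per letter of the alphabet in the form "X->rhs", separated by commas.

  step 0 ⇒ step 1: CAB ⇒ B·C·AA
    A ↦ C
    B ↦ AA
    C ↦ B

A->C, B->AA, C->B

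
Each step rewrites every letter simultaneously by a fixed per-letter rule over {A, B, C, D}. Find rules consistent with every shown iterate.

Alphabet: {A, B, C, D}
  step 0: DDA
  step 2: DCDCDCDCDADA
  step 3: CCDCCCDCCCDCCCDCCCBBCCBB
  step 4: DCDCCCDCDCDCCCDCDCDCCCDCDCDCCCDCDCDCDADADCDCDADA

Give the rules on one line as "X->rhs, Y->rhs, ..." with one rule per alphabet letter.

  step 3 ⇒ step 4: CCDCCCDCCCDCCCDCCCBBCCBB ⇒ DC·DC·CC·DC·DC·DC·CC·DC·DC·DC·CC·DC·DC·DC·CC·DC·DC·DC·DA·DA·DC·DC·DA·DA
    B ↦ DA
    C ↦ DC
    D ↦ CC
  step 2 ⇒ step 3: DCDCDCDCDADA ⇒ CC·DC·CC·DC·CC·DC·CC·DC·CC·BB·CC·BB
    A ↦ BB

A->BB, B->DA, C->DC, D->CC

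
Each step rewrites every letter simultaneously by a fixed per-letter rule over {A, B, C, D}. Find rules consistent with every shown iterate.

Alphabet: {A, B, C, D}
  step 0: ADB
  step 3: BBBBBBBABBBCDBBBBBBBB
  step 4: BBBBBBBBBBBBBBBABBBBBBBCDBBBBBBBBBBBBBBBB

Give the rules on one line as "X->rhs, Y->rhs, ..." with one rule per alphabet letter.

A->BA, B->BB, C->B, D->CD

  step 3 ⇒ step 4: BBBBBBBABBBCDBBBBBBBB ⇒ BB·BB·BB·BB·BB·BB·BB·BA·BB·BB·BB·B·CD·BB·BB·BB·BB·BB·BB·BB·BB
    A ↦ BA
    B ↦ BB
    C ↦ B
    D ↦ CD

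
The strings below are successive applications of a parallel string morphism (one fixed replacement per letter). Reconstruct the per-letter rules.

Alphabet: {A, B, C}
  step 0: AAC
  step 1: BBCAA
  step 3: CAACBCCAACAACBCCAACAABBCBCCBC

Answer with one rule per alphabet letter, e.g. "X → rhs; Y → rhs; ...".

A->B, B->CBC, C->CAA

  step 0 ⇒ step 1: AAC ⇒ B·B·CAA
    A ↦ B
    C ↦ CAA
    B ↦ CBC  (constrained at step 1)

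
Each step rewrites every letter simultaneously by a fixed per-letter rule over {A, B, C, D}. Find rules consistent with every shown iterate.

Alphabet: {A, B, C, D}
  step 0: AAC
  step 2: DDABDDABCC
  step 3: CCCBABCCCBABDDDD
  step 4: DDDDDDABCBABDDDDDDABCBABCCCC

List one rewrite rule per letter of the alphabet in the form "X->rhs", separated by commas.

A->CB, B->AB, C->DD, D->C

  step 3 ⇒ step 4: CCCBABCCCBABDDDD ⇒ DD·DD·DD·AB·CB·AB·DD·DD·DD·AB·CB·AB·C·C·C·C
    A ↦ CB
    B ↦ AB
    C ↦ DD
    D ↦ C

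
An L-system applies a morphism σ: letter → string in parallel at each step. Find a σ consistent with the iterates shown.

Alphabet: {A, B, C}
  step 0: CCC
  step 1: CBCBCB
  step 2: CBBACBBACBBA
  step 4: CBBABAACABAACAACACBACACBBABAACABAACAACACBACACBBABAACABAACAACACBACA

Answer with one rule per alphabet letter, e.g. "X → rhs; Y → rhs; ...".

A->ACA, B->BA, C->CB

  step 1 ⇒ step 2: CBCBCB ⇒ CB·BA·CB·BA·CB·BA
    B ↦ BA
    C ↦ CB
    A ↦ ACA  (constrained at step 2)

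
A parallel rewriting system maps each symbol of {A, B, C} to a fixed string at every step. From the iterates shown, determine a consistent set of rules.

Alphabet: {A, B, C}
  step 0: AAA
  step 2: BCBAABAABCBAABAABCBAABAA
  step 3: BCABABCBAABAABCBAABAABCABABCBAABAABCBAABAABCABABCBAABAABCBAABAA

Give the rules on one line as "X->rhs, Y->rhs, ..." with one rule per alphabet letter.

A->BAA, B->BC, C->ABA

  step 2 ⇒ step 3: BCBAABAABCBAABAABCBAABAA ⇒ BC·ABA·BC·BAA·BAA·BC·BAA·BAA·BC·ABA·BC·BAA·BAA·BC·BAA·BAA·BC·ABA·BC·BAA·BAA·BC·BAA·BAA
    A ↦ BAA
    B ↦ BC
    C ↦ ABA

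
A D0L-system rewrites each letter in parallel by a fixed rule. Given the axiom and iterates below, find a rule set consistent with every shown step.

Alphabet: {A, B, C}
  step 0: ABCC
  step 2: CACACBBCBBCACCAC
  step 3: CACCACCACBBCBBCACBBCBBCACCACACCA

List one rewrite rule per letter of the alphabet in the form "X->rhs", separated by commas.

A->C, B->CBB, C->CA

  step 2 ⇒ step 3: CACACBBCBBCACCAC ⇒ CA·C·CA·C·CA·CBB·CBB·CA·CBB·CBB·CA·C·CA·CA·C·CA
    A ↦ C
    B ↦ CBB
    C ↦ CA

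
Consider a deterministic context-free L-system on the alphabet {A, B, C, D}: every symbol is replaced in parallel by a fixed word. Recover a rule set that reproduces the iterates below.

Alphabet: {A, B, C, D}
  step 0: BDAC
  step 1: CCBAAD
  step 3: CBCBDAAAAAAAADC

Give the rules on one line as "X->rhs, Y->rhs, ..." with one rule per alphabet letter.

A->AA, B->C, C->D, D->CB

  step 0 ⇒ step 1: BDAC ⇒ C·CB·AA·D
    A ↦ AA
    B ↦ C
    C ↦ D
    D ↦ CB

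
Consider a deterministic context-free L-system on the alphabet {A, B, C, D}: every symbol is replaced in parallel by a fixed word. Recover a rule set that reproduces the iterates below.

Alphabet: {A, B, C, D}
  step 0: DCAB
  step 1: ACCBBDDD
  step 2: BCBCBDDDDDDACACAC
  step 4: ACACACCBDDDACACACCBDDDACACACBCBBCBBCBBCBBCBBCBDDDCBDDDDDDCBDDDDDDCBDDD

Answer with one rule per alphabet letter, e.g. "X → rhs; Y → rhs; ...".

  step 1 ⇒ step 2: ACCBBDDD ⇒ B·CB·CB·DDD·DDD·AC·AC·AC
    A ↦ B
    B ↦ DDD
    C ↦ CB
    D ↦ AC

A->B, B->DDD, C->CB, D->AC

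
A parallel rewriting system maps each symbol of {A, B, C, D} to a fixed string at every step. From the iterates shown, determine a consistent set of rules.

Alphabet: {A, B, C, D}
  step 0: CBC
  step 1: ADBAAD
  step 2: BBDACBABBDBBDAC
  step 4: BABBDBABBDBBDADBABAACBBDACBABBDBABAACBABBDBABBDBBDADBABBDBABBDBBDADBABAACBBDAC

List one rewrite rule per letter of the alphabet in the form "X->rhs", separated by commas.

  step 1 ⇒ step 2: ADBAAD ⇒ BBD·AC·BA·BBD·BBD·AC
    A ↦ BBD
    B ↦ BA
    D ↦ AC
  step 0 ⇒ step 1: CBC ⇒ AD·BA·AD
    C ↦ AD

A->BBD, B->BA, C->AD, D->AC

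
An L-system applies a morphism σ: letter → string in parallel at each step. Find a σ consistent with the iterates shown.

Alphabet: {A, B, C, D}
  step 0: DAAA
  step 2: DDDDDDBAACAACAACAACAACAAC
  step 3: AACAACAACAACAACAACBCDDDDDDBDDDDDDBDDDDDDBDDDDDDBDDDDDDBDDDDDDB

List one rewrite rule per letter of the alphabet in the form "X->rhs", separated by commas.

  step 2 ⇒ step 3: DDDDDDBAACAACAACAACAACAAC ⇒ AAC·AAC·AAC·AAC·AAC·AAC·BC·DD·DD·DDB·DD·DD·DDB·DD·DD·DDB·DD·DD·DDB·DD·DD·DDB·DD·DD·DDB
    A ↦ DD
    B ↦ BC
    C ↦ DDB
    D ↦ AAC

A->DD, B->BC, C->DDB, D->AAC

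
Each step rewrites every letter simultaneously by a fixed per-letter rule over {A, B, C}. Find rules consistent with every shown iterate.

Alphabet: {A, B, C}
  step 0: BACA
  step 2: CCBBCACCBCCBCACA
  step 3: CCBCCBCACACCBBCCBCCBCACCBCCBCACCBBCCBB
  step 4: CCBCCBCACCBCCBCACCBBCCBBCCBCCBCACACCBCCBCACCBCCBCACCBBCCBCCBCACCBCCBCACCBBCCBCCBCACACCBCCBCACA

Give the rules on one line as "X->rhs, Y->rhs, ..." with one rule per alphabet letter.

  step 3 ⇒ step 4: CCBCCBCACACCBBCCBCCBCACCBCCBCACCBBCCBB ⇒ CCB·CCB·CA·CCB·CCB·CA·CCB·B·CCB·B·CCB·CCB·CA·CA·CCB·CCB·CA·CCB·CCB·CA·CCB·B·CCB·CCB·CA·CCB·CCB·CA·CCB·B·CCB·CCB·CA·CA·CCB·CCB·CA·CA
    A ↦ B
    B ↦ CA
    C ↦ CCB

A->B, B->CA, C->CCB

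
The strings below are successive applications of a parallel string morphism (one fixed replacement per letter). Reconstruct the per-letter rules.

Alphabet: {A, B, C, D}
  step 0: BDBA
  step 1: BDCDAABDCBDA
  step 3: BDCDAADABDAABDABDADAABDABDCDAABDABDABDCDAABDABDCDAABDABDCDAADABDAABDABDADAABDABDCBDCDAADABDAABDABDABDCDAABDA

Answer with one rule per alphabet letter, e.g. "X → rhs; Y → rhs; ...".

A->BDA, B->BDC, C->DAB, D->DAA

  step 0 ⇒ step 1: BDBA ⇒ BDC·DAA·BDC·BDA
    A ↦ BDA
    B ↦ BDC
    D ↦ DAA
    C ↦ DAB  (constrained at step 1)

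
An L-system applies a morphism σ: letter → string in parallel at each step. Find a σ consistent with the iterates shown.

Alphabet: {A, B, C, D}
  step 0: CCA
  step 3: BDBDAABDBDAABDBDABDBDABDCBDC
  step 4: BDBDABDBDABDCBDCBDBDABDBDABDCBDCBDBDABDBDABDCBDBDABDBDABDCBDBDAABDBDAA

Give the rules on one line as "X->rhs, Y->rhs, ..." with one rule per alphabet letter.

A->BDC, B->BDB, C->A, D->DA

  step 3 ⇒ step 4: BDBDAABDBDAABDBDABDBDABDCBDC ⇒ BDB·DA·BDB·DA·BDC·BDC·BDB·DA·BDB·DA·BDC·BDC·BDB·DA·BDB·DA·BDC·BDB·DA·BDB·DA·BDC·BDB·DA·A·BDB·DA·A
    A ↦ BDC
    B ↦ BDB
    C ↦ A
    D ↦ DA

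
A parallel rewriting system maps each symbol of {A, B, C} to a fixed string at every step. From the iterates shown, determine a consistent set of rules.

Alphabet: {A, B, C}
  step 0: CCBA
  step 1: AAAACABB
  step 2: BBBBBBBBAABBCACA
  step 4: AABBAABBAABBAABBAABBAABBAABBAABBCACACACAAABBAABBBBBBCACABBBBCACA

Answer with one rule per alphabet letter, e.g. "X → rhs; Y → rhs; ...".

  step 1 ⇒ step 2: AAAACABB ⇒ BB·BB·BB·BB·AA·BB·CA·CA
    A ↦ BB
    B ↦ CA
    C ↦ AA

A->BB, B->CA, C->AA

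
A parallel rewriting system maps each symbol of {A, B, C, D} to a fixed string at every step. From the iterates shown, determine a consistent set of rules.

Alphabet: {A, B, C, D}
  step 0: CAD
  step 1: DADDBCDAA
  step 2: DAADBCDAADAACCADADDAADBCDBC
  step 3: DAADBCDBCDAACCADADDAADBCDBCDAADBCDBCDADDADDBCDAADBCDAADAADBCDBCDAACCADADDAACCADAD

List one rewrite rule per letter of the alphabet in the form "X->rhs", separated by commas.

  step 2 ⇒ step 3: DAADBCDAADAACCADADDAADBCDBC ⇒ DAA·DBC·DBC·DAA·CCA·DAD·DAA·DBC·DBC·DAA·DBC·DBC·DAD·DAD·DBC·DAA·DBC·DAA·DAA·DBC·DBC·DAA·CCA·DAD·DAA·CCA·DAD
    A ↦ DBC
    B ↦ CCA
    C ↦ DAD
    D ↦ DAA

A->DBC, B->CCA, C->DAD, D->DAA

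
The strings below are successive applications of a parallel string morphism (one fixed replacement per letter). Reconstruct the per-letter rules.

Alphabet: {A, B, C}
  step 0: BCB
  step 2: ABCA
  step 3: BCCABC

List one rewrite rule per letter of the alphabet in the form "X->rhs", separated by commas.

A->BC, B->C, C->A

  step 2 ⇒ step 3: ABCA ⇒ BC·C·A·BC
    A ↦ BC
    B ↦ C
    C ↦ A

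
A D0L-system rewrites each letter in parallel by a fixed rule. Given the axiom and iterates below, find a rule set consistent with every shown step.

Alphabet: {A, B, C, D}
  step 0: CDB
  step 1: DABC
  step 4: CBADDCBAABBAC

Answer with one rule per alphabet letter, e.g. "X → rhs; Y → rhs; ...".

A->BA, B->C, C->D, D->AB

  step 0 ⇒ step 1: CDB ⇒ D·AB·C
    B ↦ C
    C ↦ D
    D ↦ AB
    A ↦ BA  (constrained at step 1)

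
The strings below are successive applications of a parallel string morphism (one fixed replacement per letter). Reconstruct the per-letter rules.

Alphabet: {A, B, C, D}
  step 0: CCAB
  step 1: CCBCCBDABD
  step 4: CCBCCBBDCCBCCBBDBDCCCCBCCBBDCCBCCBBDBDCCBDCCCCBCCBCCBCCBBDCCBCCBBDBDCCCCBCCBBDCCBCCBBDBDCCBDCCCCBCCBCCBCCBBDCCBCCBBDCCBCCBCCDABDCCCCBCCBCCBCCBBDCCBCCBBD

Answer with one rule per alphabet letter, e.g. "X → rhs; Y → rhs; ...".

A->DA, B->BD, C->CCB, D->CC

  step 0 ⇒ step 1: CCAB ⇒ CCB·CCB·DA·BD
    A ↦ DA
    B ↦ BD
    C ↦ CCB
    D ↦ CC  (constrained at step 1)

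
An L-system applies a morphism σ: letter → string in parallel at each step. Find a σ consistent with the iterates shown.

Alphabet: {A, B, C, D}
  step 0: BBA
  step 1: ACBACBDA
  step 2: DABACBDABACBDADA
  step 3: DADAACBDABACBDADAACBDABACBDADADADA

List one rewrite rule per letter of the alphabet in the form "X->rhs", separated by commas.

  step 2 ⇒ step 3: DABACBDABACBDADA ⇒ DA·DA·ACB·DA·B·ACB·DA·DA·ACB·DA·B·ACB·DA·DA·DA·DA
    A ↦ DA
    B ↦ ACB
    C ↦ B
    D ↦ DA

A->DA, B->ACB, C->B, D->DA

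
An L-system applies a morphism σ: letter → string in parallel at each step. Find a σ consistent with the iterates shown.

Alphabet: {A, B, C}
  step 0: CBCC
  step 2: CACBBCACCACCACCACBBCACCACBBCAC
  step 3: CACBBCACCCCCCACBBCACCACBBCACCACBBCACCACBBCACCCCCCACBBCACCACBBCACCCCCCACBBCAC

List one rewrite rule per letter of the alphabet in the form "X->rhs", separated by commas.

  step 2 ⇒ step 3: CACBBCACCACCACCACBBCACCACBBCAC ⇒ CAC·BB·CAC·CC·CC·CAC·BB·CAC·CAC·BB·CAC·CAC·BB·CAC·CAC·BB·CAC·CC·CC·CAC·BB·CAC·CAC·BB·CAC·CC·CC·CAC·BB·CAC
    A ↦ BB
    B ↦ CC
    C ↦ CAC

A->BB, B->CC, C->CAC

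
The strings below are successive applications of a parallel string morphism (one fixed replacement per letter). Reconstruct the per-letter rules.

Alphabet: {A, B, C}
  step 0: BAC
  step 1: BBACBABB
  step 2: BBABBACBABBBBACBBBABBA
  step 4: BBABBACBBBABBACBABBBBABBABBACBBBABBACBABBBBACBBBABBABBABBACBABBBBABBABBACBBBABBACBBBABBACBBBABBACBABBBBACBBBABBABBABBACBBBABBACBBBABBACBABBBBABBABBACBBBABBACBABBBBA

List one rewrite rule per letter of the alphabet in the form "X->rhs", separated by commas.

A->CB, B->BBA, C->ABB

  step 1 ⇒ step 2: BBACBABB ⇒ BBA·BBA·CB·ABB·BBA·CB·BBA·BBA
    A ↦ CB
    B ↦ BBA
    C ↦ ABB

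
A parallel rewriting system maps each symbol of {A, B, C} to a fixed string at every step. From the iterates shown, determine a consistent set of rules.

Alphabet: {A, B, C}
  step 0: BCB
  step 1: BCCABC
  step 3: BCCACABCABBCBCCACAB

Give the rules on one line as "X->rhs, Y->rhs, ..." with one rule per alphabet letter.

  step 0 ⇒ step 1: BCB ⇒ BC·CA·BC
    B ↦ BC
    C ↦ CA
    A ↦ B  (constrained at step 1)

A->B, B->BC, C->CA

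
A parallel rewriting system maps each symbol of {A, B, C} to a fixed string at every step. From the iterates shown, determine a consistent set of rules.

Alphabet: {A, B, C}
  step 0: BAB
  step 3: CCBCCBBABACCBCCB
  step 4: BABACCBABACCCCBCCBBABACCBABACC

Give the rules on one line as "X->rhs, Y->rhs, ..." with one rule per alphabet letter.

  step 3 ⇒ step 4: CCBCCBBABACCBCCB ⇒ BA·BA·CC·BA·BA·CC·CC·B·CC·B·BA·BA·CC·BA·BA·CC
    A ↦ B
    B ↦ CC
    C ↦ BA

A->B, B->CC, C->BA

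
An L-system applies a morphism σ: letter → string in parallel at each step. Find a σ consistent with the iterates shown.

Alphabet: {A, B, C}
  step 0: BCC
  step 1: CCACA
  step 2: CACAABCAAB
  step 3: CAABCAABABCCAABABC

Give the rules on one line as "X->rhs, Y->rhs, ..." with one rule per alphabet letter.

  step 2 ⇒ step 3: CACAABCAAB ⇒ CA·AB·CA·AB·AB·C·CA·AB·AB·C
    A ↦ AB
    B ↦ C
    C ↦ CA

A->AB, B->C, C->CA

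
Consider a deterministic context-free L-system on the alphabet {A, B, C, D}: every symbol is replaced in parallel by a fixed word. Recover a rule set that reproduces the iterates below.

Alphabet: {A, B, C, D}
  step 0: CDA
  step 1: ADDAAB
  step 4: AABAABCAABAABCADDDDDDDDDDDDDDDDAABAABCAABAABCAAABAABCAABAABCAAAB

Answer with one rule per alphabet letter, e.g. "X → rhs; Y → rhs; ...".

A->AAB, B->C, C->A, D->DD

  step 0 ⇒ step 1: CDA ⇒ A·DD·AAB
    A ↦ AAB
    C ↦ A
    D ↦ DD
    B ↦ C  (constrained at step 1)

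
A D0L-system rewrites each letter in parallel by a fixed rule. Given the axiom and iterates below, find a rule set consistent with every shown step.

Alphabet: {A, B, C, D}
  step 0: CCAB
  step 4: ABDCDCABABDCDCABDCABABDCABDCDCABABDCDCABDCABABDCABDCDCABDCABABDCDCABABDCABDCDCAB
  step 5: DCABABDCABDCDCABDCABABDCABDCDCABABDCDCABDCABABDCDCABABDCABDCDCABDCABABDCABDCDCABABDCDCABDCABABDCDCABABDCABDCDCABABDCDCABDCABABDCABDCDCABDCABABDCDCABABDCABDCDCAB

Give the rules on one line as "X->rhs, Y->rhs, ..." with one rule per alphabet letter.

A->DC, B->AB, C->BDC, D->A

  step 4 ⇒ step 5: ABDCDCABABDCDCABDCABABDCABDCDCABABDCDCABDCABABDCABDCDCABDCABABDCDCABABDCABDCDCAB ⇒ DC·AB·A·BDC·A·BDC·DC·AB·DC·AB·A·BDC·A·BDC·DC·AB·A·BDC·DC·AB·DC·AB·A·BDC·DC·AB·A·BDC·A·BDC·DC·AB·DC·AB·A·BDC·A·BDC·DC·AB·A·BDC·DC·AB·DC·AB·A·BDC·DC·AB·A·BDC·A·BDC·DC·AB·A·BDC·DC·AB·DC·AB·A·BDC·A·BDC·DC·AB·DC·AB·A·BDC·DC·AB·A·BDC·A·BDC·DC·AB
    A ↦ DC
    B ↦ AB
    C ↦ BDC
    D ↦ A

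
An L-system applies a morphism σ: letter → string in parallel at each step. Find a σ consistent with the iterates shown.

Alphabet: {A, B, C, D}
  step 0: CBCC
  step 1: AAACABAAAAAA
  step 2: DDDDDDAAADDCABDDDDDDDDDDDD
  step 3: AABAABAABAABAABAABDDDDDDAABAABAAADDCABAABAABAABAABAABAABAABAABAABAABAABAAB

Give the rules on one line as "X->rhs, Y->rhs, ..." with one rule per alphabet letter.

A->DD, B->CAB, C->AAA, D->AAB

  step 2 ⇒ step 3: DDDDDDAAADDCABDDDDDDDDDDDD ⇒ AAB·AAB·AAB·AAB·AAB·AAB·DD·DD·DD·AAB·AAB·AAA·DD·CAB·AAB·AAB·AAB·AAB·AAB·AAB·AAB·AAB·AAB·AAB·AAB·AAB
    A ↦ DD
    B ↦ CAB
    C ↦ AAA
    D ↦ AAB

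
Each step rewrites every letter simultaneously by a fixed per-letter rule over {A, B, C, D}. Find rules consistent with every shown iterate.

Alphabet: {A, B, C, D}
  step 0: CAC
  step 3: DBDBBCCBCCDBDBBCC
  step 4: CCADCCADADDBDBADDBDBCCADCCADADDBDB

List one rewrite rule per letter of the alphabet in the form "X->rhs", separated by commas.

  step 3 ⇒ step 4: DBDBBCCBCCDBDBBCC ⇒ CC·AD·CC·AD·AD·DB·DB·AD·DB·DB·CC·AD·CC·AD·AD·DB·DB
    B ↦ AD
    C ↦ DB
    D ↦ CC
    A ↦ B  (constrained at step 0)

A->B, B->AD, C->DB, D->CC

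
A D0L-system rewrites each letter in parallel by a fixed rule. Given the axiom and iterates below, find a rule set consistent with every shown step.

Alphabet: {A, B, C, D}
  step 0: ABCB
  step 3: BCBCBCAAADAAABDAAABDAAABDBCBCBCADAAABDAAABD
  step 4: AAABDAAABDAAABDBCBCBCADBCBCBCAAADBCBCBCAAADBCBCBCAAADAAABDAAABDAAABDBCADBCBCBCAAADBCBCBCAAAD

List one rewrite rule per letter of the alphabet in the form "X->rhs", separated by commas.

A->BC, B->AA, C->ABD, D->AD

  step 3 ⇒ step 4: BCBCBCAAADAAABDAAABDAAABDBCBCBCADAAABDAAABD ⇒ AA·ABD·AA·ABD·AA·ABD·BC·BC·BC·AD·BC·BC·BC·AA·AD·BC·BC·BC·AA·AD·BC·BC·BC·AA·AD·AA·ABD·AA·ABD·AA·ABD·BC·AD·BC·BC·BC·AA·AD·BC·BC·BC·AA·AD
    A ↦ BC
    B ↦ AA
    C ↦ ABD
    D ↦ AD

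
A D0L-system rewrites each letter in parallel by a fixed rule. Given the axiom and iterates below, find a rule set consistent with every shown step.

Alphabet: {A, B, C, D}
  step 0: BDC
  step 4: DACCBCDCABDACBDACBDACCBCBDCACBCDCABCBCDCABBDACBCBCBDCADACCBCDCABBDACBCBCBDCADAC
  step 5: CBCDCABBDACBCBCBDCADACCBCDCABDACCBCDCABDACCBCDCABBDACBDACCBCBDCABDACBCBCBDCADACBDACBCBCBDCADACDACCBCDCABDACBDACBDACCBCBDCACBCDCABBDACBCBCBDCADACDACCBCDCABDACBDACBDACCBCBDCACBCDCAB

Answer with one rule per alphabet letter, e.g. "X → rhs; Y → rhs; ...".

A->DCA, B->DAC, C->B, D->CBC

  step 4 ⇒ step 5: DACCBCDCABDACBDACBDACCBCBDCACBCDCABCBCDCABBDACBCBCBDCADACCBCDCABBDACBCBCBDCADAC ⇒ CBC·DCA·B·B·DAC·B·CBC·B·DCA·DAC·CBC·DCA·B·DAC·CBC·DCA·B·DAC·CBC·DCA·B·B·DAC·B·DAC·CBC·B·DCA·B·DAC·B·CBC·B·DCA·DAC·B·DAC·B·CBC·B·DCA·DAC·DAC·CBC·DCA·B·DAC·B·DAC·B·DAC·CBC·B·DCA·CBC·DCA·B·B·DAC·B·CBC·B·DCA·DAC·DAC·CBC·DCA·B·DAC·B·DAC·B·DAC·CBC·B·DCA·CBC·DCA·B
    A ↦ DCA
    B ↦ DAC
    C ↦ B
    D ↦ CBC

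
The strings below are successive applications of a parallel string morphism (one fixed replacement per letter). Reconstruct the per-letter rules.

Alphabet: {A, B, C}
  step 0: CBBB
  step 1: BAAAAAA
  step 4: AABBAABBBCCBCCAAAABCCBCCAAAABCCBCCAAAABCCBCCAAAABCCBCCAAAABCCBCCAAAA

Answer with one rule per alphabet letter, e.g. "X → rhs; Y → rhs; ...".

  step 0 ⇒ step 1: CBBB ⇒ B·AA·AA·AA
    B ↦ AA
    C ↦ B
    A ↦ BCC  (constrained at step 1)

A->BCC, B->AA, C->B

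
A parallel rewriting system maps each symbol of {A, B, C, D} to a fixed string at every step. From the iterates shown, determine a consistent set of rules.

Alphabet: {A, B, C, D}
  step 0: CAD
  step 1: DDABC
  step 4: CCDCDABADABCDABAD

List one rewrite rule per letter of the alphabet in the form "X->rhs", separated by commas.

  step 0 ⇒ step 1: CAD ⇒ D·DAB·C
    A ↦ DAB
    C ↦ D
    D ↦ C
    B ↦ A  (constrained at step 1)

A->DAB, B->A, C->D, D->C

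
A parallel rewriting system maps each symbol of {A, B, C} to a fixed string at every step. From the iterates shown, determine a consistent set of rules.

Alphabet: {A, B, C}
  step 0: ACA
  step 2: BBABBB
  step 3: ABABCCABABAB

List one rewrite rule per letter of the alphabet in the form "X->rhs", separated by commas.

A->CC, B->AB, C->B

  step 2 ⇒ step 3: BBABBB ⇒ AB·AB·CC·AB·AB·AB
    A ↦ CC
    B ↦ AB
    C ↦ B  (constrained at step 0)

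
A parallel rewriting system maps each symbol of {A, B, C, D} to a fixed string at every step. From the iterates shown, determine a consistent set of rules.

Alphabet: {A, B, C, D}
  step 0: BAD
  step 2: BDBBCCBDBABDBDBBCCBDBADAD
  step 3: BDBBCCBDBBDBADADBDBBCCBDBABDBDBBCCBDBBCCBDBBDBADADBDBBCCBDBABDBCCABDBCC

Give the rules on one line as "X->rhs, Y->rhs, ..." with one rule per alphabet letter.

  step 2 ⇒ step 3: BDBBCCBDBABDBDBBCCBDBADAD ⇒ BDB·BCC·BDB·BDB·AD·AD·BDB·BCC·BDB·ABD·BDB·BCC·BDB·BCC·BDB·BDB·AD·AD·BDB·BCC·BDB·ABD·BCC·ABD·BCC
    A ↦ ABD
    B ↦ BDB
    C ↦ AD
    D ↦ BCC

A->ABD, B->BDB, C->AD, D->BCC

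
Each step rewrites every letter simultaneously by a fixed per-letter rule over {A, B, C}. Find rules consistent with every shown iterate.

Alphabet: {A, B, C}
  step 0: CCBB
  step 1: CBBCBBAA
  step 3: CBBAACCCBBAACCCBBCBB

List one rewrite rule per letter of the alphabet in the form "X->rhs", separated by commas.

A->C, B->A, C->CBB

  step 0 ⇒ step 1: CCBB ⇒ CBB·CBB·A·A
    B ↦ A
    C ↦ CBB
    A ↦ C  (constrained at step 1)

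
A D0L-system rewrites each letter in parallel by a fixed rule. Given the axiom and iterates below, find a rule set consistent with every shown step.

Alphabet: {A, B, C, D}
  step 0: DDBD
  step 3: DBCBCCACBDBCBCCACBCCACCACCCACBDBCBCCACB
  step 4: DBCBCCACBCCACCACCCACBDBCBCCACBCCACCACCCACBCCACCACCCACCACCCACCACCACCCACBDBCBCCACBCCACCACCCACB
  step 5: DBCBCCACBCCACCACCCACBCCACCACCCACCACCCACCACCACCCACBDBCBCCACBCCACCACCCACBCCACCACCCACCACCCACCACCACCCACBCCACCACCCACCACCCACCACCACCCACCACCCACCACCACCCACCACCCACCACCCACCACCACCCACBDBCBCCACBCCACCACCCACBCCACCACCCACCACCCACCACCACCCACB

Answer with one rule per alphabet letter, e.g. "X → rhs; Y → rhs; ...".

  step 4 ⇒ step 5: DBCBCCACBCCACCACCCACBDBCBCCACBCCACCACCCACBCCACCACCCACCACCCACCACCACCCACBDBCBCCACBCCACCACCCACB ⇒ DB·CB·CCA·CB·CCA·CCA·C·CCA·CB·CCA·CCA·C·CCA·CCA·C·CCA·CCA·CCA·C·CCA·CB·DB·CB·CCA·CB·CCA·CCA·C·CCA·CB·CCA·CCA·C·CCA·CCA·C·CCA·CCA·CCA·C·CCA·CB·CCA·CCA·C·CCA·CCA·C·CCA·CCA·CCA·C·CCA·CCA·C·CCA·CCA·CCA·C·CCA·CCA·C·CCA·CCA·C·CCA·CCA·CCA·C·CCA·CB·DB·CB·CCA·CB·CCA·CCA·C·CCA·CB·CCA·CCA·C·CCA·CCA·C·CCA·CCA·CCA·C·CCA·CB
    A ↦ C
    B ↦ CB
    C ↦ CCA
    D ↦ DB

A->C, B->CB, C->CCA, D->DB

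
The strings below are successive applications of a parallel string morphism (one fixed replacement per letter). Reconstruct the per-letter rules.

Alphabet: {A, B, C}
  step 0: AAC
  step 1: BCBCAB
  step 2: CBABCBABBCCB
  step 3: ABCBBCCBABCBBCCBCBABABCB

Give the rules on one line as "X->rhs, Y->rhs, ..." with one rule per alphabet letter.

A->BC, B->CB, C->AB

  step 2 ⇒ step 3: CBABCBABBCCB ⇒ AB·CB·BC·CB·AB·CB·BC·CB·CB·AB·AB·CB
    A ↦ BC
    B ↦ CB
    C ↦ AB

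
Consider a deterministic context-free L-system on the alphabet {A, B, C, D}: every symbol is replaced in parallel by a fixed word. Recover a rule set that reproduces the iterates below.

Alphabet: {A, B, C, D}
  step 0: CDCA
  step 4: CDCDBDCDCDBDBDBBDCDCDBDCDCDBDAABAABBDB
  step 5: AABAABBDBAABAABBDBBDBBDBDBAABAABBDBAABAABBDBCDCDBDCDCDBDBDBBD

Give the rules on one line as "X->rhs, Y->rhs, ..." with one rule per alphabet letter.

A->CD, B->BD, C->AA, D->B

  step 4 ⇒ step 5: CDCDBDCDCDBDBDBBDCDCDBDCDCDBDAABAABBDB ⇒ AA·B·AA·B·BD·B·AA·B·AA·B·BD·B·BD·B·BD·BD·B·AA·B·AA·B·BD·B·AA·B·AA·B·BD·B·CD·CD·BD·CD·CD·BD·BD·B·BD
    A ↦ CD
    B ↦ BD
    C ↦ AA
    D ↦ B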